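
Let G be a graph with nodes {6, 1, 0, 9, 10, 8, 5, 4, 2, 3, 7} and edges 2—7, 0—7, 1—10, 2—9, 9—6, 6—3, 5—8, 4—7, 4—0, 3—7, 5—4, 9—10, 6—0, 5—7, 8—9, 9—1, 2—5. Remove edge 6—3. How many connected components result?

1

6 and 3 are still connected via 6-0-7-3, so the component count stays at 1.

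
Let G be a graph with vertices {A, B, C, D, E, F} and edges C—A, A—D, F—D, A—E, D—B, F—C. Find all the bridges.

A-E, B-D

The edges on the cycle F-C-A-D-F are not bridges since each lies on that cycle.
But removing D—B disconnects D from B; removing A—E disconnects A from E — these are bridges.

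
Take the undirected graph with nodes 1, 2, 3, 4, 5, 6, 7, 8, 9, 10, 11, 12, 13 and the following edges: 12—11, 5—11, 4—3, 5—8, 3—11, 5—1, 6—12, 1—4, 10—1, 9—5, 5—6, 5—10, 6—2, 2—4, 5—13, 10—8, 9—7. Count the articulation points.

Removing 5 increases the component count from 1 to 3, so 5 is a cut vertex.
Removing 9 increases the component count from 1 to 2, so 9 is a cut vertex.
By contrast removing 2 leaves 1 component; it is not a cut vertex. No other vertex is a cut vertex either.

2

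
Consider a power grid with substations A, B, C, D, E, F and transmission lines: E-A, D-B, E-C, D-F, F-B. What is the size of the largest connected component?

3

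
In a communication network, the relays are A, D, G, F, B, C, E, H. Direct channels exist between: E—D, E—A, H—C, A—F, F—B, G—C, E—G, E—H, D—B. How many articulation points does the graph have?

Removing E increases the component count from 1 to 2, so E is a cut vertex.
By contrast removing B leaves 1 component; it is not a cut vertex. No other vertex is a cut vertex either.

1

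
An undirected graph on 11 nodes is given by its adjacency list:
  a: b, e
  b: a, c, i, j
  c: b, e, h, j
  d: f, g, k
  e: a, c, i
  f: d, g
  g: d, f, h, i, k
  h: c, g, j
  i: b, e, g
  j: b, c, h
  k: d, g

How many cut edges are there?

The edges on the cycle i-b-a-e-i are not bridges since each lies on that cycle.
Every edge lies on some cycle, so there are no bridges.

0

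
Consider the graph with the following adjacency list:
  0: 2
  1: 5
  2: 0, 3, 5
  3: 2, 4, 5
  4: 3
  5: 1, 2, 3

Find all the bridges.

0-2, 1-5, 3-4

The edges on the cycle 3-5-2-3 are not bridges since each lies on that cycle.
But removing 3-4 disconnects 3 from 4; removing 0-2 disconnects 0 from 2; removing 5-1 disconnects 5 from 1 — these are bridges.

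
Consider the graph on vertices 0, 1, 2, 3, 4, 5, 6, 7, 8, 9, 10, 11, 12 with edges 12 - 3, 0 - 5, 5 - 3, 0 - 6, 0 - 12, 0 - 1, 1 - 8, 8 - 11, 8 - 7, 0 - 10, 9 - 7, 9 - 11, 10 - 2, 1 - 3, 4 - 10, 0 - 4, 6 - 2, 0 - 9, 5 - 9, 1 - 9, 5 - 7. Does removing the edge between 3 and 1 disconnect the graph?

No

After removing 3 - 1, the path 3-12-0-1 still connects them, so the edge is not a bridge.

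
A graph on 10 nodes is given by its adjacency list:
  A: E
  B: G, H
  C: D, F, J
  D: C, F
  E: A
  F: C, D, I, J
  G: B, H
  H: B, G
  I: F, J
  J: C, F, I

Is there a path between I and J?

Yes

From I we can reach C, D, F, I, J, which includes J.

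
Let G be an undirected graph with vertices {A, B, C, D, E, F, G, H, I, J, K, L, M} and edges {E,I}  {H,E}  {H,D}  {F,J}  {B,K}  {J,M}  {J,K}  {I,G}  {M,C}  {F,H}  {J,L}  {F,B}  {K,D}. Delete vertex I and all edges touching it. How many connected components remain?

With I gone, the remaining components are: {A}; {G}; {B, C, D, E, F, H, J, K, L, M}.
That is 3 components.

3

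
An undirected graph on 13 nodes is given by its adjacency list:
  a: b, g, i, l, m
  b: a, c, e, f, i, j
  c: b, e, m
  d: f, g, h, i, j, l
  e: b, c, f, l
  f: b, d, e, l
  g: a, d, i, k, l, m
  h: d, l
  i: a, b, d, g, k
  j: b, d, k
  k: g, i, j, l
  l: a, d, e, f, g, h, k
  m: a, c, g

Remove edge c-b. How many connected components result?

c and b are still connected via c-e-b, so the component count stays at 1.

1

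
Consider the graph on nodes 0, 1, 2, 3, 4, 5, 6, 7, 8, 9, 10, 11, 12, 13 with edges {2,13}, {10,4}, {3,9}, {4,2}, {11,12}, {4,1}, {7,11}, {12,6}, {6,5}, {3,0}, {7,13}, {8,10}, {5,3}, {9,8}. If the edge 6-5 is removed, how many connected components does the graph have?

1

6 and 5 are still connected via 6-12-11-7-13-2-4-10-8-9-3-5, so the component count stays at 1.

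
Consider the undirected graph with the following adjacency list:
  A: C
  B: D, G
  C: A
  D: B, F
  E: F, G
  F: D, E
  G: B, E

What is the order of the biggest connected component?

5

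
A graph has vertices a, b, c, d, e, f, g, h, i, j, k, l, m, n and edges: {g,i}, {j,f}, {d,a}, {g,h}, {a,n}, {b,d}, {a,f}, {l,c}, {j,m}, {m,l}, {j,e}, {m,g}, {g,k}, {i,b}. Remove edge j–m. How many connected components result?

j and m are still connected via j-f-a-d-b-i-g-m, so the component count stays at 1.

1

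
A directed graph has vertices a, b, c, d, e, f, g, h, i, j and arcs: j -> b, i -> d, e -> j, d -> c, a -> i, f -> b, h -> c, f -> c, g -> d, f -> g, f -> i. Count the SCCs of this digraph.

10

{i} is an SCC by itself.
{h} is an SCC by itself.
{a} is an SCC by itself.
{c} is an SCC by itself.
{b} is an SCC by itself.
(and 5 more singleton SCCs)
That gives 10 strongly connected components.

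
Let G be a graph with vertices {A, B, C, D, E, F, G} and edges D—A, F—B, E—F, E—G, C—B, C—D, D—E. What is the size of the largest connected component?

7

Starting from A we can reach A, B, C, D, E, F, G. That is one component of size 7.
The largest has 7 vertices.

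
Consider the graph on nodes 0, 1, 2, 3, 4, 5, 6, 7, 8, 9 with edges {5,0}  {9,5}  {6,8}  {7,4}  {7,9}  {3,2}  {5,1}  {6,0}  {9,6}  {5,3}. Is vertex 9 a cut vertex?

Deleting 9 raises the number of components from 1 to 2, so 9 is a cut vertex.

Yes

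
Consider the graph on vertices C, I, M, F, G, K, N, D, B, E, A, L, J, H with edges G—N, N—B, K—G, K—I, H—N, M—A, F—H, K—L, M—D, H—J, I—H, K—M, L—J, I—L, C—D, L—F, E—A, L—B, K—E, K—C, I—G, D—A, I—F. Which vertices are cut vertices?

K

Removing K increases the component count from 1 to 2, so K is a cut vertex.
By contrast removing B leaves 1 component; it is not a cut vertex. No other vertex is a cut vertex either.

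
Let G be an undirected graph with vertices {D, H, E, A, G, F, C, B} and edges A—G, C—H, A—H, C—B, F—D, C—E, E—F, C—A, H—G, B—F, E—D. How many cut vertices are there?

1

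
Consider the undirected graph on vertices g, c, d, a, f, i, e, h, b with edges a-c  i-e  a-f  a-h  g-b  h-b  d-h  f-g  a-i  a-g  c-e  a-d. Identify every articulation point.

a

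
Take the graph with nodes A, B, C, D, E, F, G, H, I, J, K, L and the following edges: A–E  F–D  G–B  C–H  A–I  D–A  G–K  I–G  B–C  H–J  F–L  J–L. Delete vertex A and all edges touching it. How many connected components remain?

With A gone, the remaining components are: {E}; {B, C, D, F, G, H, I, J, K, L}.
That is 2 components.

2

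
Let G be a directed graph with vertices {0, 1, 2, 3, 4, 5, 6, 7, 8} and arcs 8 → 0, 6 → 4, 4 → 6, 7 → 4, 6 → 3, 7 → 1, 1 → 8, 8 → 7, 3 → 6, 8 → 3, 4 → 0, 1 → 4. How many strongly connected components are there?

5

{1, 7, 8} are all mutually reachable — one SCC of size 3.
{3, 4, 6} are all mutually reachable — one SCC of size 3.
{0} is an SCC by itself.
{5} is an SCC by itself.
{2} is an SCC by itself.
That gives 5 strongly connected components.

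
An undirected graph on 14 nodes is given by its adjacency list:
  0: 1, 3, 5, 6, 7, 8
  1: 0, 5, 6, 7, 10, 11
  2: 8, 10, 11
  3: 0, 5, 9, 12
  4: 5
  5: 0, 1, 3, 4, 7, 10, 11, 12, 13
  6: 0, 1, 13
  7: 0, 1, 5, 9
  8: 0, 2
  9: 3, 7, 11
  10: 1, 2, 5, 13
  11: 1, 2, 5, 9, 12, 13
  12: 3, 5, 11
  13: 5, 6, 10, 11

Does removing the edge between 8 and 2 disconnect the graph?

After removing 8-2, the path 8-0-5-11-2 still connects them, so the edge is not a bridge.

No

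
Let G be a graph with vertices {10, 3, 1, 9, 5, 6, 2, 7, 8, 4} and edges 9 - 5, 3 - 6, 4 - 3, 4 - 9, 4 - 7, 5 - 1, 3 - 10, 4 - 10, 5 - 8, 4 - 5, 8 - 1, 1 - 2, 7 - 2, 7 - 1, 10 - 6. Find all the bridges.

The edges on the cycle 4-3-6-10-4 are not bridges since each lies on that cycle.
Every edge lies on some cycle, so there are no bridges.

none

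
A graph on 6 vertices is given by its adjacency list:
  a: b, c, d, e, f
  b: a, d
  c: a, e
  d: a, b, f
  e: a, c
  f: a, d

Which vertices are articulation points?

Removing a increases the component count from 1 to 2, so a is a cut vertex.
By contrast removing b leaves 1 component; it is not a cut vertex. No other vertex is a cut vertex either.

a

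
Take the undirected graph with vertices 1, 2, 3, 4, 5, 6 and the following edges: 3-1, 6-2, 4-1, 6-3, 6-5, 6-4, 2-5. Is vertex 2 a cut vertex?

Deleting 2 leaves 1 component (was 1) (its neighbors 5, 6 remain connected to each other), so 2 is not a cut vertex.

No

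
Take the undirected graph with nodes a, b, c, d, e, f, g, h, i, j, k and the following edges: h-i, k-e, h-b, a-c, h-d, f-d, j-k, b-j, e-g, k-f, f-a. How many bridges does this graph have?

The edges on the cycle h-b-j-k-f-d-h are not bridges since each lies on that cycle.
But removing f-a disconnects f from a; removing h-i disconnects h from i; removing e-g disconnects e from g; removing a-c disconnects a from c — these are bridges.
In total 5 edges are bridges.

5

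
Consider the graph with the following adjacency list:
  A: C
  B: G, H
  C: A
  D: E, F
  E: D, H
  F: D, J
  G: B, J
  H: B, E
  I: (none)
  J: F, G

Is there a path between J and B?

From J we can reach B, D, E, F, G, H, J, which includes B.

Yes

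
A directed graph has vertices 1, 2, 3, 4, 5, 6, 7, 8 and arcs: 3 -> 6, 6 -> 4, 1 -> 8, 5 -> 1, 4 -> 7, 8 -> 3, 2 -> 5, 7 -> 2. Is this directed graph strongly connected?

Yes

From 6 we can reach every vertex (1, 2, 3, 4, 5, 6, 7, 8), and every vertex can reach 6 (1, 2, 3, 4, 5, 6, 7, 8). So the whole graph is one strongly connected component.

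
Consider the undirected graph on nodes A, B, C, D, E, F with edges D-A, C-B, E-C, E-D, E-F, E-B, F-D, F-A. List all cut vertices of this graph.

Removing E increases the component count from 1 to 2, so E is a cut vertex.
By contrast removing C leaves 1 component; it is not a cut vertex. No other vertex is a cut vertex either.

E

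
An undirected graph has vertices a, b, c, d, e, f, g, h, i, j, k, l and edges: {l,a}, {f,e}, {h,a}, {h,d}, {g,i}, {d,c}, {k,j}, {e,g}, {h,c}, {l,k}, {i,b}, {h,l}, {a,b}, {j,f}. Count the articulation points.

Removing h increases the component count from 1 to 2, so h is a cut vertex.
By contrast removing d leaves 1 component; it is not a cut vertex. No other vertex is a cut vertex either.

1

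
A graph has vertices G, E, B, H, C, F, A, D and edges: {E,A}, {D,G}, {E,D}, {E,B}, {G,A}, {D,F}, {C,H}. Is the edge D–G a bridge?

No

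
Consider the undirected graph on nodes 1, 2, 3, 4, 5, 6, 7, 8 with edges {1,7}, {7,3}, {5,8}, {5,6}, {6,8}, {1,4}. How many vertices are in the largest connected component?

2 is isolated — a component by itself.
Starting from 5 we can reach 5, 6, 8. That is one component of size 3.
Starting from 1 we can reach 1, 3, 4, 7. That is one component of size 4.
The largest has 4 vertices.

4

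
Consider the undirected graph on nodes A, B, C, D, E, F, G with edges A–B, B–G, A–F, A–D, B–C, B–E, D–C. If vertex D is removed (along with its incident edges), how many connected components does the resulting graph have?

With D gone, the remaining components are: {A, B, C, E, F, G}.
That is 1 component.

1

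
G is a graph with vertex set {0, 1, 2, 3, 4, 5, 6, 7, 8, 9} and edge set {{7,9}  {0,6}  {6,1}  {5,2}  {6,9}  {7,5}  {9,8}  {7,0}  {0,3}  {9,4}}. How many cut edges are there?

6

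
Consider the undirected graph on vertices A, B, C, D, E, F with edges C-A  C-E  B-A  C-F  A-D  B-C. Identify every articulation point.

Removing A increases the component count from 1 to 2, so A is a cut vertex.
Removing C increases the component count from 1 to 3, so C is a cut vertex.
By contrast removing E leaves 1 component; it is not a cut vertex. No other vertex is a cut vertex either.

A, C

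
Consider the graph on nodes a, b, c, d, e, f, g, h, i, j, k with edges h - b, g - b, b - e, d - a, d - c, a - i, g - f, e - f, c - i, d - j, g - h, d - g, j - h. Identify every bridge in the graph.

none

The edges on the cycle d-a-i-c-d are not bridges since each lies on that cycle.
Every edge lies on some cycle, so there are no bridges.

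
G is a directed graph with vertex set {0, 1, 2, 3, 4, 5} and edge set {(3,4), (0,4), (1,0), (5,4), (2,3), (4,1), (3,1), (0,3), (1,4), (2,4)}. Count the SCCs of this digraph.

3

{0, 1, 3, 4} are all mutually reachable — one SCC of size 4.
{5} is an SCC by itself.
{2} is an SCC by itself.
That gives 3 strongly connected components.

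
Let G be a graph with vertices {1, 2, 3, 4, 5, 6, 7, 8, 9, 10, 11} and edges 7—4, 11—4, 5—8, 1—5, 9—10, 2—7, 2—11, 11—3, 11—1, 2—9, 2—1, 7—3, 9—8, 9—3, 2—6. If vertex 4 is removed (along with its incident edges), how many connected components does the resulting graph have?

1

With 4 gone, the remaining components are: {1, 2, 3, 5, 6, 7, 8, 9, 10, 11}.
That is 1 component.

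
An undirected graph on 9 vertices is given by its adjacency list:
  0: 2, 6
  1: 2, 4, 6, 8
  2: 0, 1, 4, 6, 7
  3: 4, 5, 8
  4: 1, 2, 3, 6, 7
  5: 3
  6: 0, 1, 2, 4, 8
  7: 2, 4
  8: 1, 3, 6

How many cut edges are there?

1

The edges on the cycle 4-2-0-6-4 are not bridges since each lies on that cycle.
But removing 5-3 disconnects 5 from 3 — this is a bridge.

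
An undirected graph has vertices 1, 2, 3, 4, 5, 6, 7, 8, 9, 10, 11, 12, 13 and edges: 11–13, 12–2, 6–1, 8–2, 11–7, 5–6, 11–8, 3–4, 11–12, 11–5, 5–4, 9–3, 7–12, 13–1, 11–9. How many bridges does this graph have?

0

The edges on the cycle 11-9-3-4-5-11 are not bridges since each lies on that cycle.
Every edge lies on some cycle, so there are no bridges.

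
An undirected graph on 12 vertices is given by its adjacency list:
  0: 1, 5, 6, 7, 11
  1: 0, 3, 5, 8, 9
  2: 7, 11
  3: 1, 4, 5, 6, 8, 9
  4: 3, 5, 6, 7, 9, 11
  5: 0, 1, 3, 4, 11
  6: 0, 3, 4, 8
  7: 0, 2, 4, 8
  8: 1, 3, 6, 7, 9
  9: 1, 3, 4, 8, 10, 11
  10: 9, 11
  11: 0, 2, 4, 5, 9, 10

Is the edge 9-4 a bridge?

No

After removing 9-4, the path 9-3-4 still connects them, so the edge is not a bridge.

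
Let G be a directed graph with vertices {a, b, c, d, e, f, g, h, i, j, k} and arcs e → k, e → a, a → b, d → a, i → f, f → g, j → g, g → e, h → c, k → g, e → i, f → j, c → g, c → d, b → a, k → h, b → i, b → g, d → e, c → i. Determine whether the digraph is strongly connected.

From c we can reach every vertex (a, b, c, d, e, f, g, h, i, j, k), and every vertex can reach c (a, b, c, d, e, f, g, h, i, j, k). So the whole graph is one strongly connected component.

Yes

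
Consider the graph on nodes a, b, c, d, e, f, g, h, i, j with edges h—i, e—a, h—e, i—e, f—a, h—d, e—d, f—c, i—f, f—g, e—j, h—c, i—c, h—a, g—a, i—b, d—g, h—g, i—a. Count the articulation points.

Removing e increases the component count from 1 to 2, so e is a cut vertex.
Removing i increases the component count from 1 to 2, so i is a cut vertex.
By contrast removing j leaves 1 component; it is not a cut vertex. No other vertex is a cut vertex either.

2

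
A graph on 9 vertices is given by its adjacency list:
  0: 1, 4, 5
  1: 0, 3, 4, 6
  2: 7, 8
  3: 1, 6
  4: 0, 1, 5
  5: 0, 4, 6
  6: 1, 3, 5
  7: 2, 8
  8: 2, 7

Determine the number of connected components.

2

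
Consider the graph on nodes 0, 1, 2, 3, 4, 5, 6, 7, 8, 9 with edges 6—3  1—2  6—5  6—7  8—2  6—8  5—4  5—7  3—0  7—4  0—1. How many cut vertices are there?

1

Removing 6 increases the component count from 2 to 3, so 6 is a cut vertex.
By contrast removing 8 leaves 2 components; it is not a cut vertex. No other vertex is a cut vertex either.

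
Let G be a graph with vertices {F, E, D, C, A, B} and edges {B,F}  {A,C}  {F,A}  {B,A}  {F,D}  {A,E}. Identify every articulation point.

Removing A increases the component count from 1 to 3, so A is a cut vertex.
Removing F increases the component count from 1 to 2, so F is a cut vertex.
By contrast removing D leaves 1 component; it is not a cut vertex. No other vertex is a cut vertex either.

A, F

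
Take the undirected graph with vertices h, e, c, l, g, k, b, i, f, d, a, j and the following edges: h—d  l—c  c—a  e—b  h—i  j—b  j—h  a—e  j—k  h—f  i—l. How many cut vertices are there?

Removing h increases the component count from 2 to 4, so h is a cut vertex.
Removing j increases the component count from 2 to 3, so j is a cut vertex.
By contrast removing c leaves 2 components; it is not a cut vertex. No other vertex is a cut vertex either.

2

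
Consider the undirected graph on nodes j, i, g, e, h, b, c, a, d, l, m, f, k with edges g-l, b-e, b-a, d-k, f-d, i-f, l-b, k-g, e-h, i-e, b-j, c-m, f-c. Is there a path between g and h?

Yes

From g we can reach a, b, c, d, e, f, g, h, i, j, k, l, m, which includes h.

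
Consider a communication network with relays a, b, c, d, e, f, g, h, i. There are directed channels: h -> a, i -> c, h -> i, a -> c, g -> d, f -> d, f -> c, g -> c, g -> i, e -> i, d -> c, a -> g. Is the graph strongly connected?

There is no directed path from i to d, so the graph is not strongly connected.

No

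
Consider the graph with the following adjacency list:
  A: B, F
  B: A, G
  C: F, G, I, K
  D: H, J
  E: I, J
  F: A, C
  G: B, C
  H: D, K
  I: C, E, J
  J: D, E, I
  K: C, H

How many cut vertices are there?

1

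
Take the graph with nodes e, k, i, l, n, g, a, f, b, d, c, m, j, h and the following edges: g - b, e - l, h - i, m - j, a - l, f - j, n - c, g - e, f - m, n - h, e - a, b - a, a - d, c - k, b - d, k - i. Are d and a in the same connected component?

Yes

From d we can reach a, b, d, e, g, l, which includes a.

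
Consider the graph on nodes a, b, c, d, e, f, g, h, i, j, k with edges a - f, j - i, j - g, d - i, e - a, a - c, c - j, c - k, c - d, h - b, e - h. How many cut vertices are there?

Removing a increases the component count from 1 to 3, so a is a cut vertex.
Removing c increases the component count from 1 to 3, so c is a cut vertex.
Removing e increases the component count from 1 to 2, so e is a cut vertex.
Likewise h, j are cut vertices.
By contrast removing k leaves 1 component; it is not a cut vertex. No other vertex is a cut vertex either.

5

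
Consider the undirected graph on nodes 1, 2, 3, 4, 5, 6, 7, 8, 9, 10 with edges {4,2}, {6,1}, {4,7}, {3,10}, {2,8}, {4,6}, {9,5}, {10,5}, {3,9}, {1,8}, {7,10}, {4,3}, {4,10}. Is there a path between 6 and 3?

Yes

From 6 we can reach 1, 2, 3, 4, 5, 6, 7, 8, 9, 10, which includes 3.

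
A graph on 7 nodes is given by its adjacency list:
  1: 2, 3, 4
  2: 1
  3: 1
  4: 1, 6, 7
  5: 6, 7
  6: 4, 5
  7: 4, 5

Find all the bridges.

The edges on the cycle 4-6-5-7-4 are not bridges since each lies on that cycle.
But removing 1-2 disconnects 1 from 2; removing 1-3 disconnects 1 from 3; removing 4-1 disconnects 4 from 1 — these are bridges.

1-2, 1-3, 1-4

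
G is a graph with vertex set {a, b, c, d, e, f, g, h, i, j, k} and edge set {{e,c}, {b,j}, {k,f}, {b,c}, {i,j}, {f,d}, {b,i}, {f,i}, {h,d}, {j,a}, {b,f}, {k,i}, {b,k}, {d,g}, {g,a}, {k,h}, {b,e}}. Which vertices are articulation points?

Removing b increases the component count from 1 to 2, so b is a cut vertex.
By contrast removing d leaves 1 component; it is not a cut vertex. No other vertex is a cut vertex either.

b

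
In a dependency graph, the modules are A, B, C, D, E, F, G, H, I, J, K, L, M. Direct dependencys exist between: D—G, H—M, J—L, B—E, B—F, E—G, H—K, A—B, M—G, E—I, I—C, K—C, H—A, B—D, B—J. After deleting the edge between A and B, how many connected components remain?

1

A and B are still connected via A-H-M-G-D-B, so the component count stays at 1.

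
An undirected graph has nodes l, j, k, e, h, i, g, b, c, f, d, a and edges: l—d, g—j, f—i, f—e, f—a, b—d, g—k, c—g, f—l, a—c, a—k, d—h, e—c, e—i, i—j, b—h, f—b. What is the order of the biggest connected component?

Starting from a we can reach a, b, c, d, e, f, g, h, i, j, k, l. That is one component of size 12.
The largest has 12 vertices.

12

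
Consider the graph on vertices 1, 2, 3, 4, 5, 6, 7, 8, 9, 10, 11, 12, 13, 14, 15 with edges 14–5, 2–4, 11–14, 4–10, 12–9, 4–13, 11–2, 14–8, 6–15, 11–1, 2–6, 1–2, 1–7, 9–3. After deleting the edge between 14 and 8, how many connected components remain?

3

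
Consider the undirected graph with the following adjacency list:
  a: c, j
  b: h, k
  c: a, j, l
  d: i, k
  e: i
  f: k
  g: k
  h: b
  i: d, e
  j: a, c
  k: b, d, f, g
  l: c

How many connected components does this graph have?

2

Starting from a we can reach a, c, j, l. That is one component of size 4.
Starting from b we can reach b, d, e, f, g, h, i, k. That is one component of size 8.
Total: 2 components.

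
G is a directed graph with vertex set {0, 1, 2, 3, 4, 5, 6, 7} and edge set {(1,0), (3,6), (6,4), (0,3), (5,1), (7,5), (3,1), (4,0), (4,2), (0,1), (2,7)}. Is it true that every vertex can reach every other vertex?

From 3 we can reach every vertex (0, 1, 2, 3, 4, 5, 6, 7), and every vertex can reach 3 (0, 1, 2, 3, 4, 5, 6, 7). So the whole graph is one strongly connected component.

Yes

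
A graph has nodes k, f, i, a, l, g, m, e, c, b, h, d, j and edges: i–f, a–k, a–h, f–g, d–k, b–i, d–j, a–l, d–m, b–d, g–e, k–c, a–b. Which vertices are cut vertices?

Removing a increases the component count from 1 to 3, so a is a cut vertex.
Removing b increases the component count from 1 to 2, so b is a cut vertex.
Removing d increases the component count from 1 to 3, so d is a cut vertex.
Likewise f, g, i, k are cut vertices.
By contrast removing h leaves 1 component; it is not a cut vertex. No other vertex is a cut vertex either.

a, b, d, f, g, i, k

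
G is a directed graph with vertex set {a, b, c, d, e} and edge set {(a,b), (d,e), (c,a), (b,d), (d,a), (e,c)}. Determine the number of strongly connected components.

{a, b, c, d, e} are all mutually reachable — one SCC of size 5.
That gives 1 strongly connected component.

1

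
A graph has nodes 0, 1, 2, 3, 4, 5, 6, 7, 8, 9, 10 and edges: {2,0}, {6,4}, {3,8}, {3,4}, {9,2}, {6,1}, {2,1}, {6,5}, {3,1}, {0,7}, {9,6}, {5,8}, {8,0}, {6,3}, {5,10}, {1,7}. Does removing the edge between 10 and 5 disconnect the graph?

Yes

Removing 10—5 leaves no path between 10 and 5: the component count goes from 1 to 2. So it is a bridge.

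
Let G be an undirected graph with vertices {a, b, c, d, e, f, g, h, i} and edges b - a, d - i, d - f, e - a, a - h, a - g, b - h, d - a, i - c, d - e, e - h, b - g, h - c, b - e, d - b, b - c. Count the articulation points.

Removing d increases the component count from 1 to 2, so d is a cut vertex.
By contrast removing f leaves 1 component; it is not a cut vertex. No other vertex is a cut vertex either.

1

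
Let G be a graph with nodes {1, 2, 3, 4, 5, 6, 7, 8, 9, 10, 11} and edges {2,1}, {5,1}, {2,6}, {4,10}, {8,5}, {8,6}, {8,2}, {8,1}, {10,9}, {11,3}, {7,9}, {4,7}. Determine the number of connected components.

3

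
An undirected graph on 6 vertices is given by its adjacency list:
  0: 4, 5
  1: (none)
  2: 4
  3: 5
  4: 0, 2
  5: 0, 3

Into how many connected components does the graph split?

2

1 is isolated — a component by itself.
Starting from 0 we can reach 0, 2, 3, 4, 5. That is one component of size 5.
Total: 2 components.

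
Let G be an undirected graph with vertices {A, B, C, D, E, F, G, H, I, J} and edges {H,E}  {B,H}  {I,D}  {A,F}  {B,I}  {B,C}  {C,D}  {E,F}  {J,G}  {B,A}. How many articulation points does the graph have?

1

Removing B increases the component count from 2 to 3, so B is a cut vertex.
By contrast removing A leaves 2 components; it is not a cut vertex. No other vertex is a cut vertex either.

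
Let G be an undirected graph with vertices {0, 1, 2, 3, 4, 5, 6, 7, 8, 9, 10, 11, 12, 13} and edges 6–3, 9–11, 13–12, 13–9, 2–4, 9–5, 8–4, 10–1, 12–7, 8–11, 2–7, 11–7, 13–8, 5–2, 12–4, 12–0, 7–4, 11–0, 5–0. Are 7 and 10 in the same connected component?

The component containing 7 is {0, 2, 4, 5, 7, 8, 9, 11, 12, 13}, and 10 is not in it.

No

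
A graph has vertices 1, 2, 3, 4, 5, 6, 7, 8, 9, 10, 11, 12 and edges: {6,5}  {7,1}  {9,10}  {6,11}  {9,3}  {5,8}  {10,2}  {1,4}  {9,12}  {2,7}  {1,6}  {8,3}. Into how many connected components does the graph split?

1

Starting from 1 we can reach 1, 2, 3, 4, 5, 6, 7, 8, 9, 10, 11, 12. That is one component of size 12.
Total: 1 component.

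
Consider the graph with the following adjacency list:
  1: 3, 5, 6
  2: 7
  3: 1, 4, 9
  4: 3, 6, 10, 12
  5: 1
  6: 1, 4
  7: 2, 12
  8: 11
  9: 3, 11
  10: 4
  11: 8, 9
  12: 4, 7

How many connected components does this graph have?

1

Starting from 1 we can reach 1, 2, 3, 4, 5, 6, 7, 8, 9, 10, 11, 12. That is one component of size 12.
Total: 1 component.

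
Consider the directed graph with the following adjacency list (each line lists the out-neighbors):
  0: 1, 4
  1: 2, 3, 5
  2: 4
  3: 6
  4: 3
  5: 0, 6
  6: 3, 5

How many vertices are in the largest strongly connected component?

7

{0, 1, 2, 3, 4, 5, 6} are all mutually reachable — one SCC of size 7.
The largest has 7 vertices.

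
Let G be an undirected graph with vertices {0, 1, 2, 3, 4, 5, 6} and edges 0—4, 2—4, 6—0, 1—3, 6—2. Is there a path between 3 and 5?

The component containing 3 is {1, 3}, and 5 is not in it.

No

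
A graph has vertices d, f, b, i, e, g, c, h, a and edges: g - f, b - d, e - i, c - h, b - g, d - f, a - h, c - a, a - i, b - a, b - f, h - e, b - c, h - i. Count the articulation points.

Removing b increases the component count from 1 to 2, so b is a cut vertex.
By contrast removing g leaves 1 component; it is not a cut vertex. No other vertex is a cut vertex either.

1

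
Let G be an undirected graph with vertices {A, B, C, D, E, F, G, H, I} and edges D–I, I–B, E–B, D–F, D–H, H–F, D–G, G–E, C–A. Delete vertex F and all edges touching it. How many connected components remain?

2

With F gone, the remaining components are: {A, C}; {B, D, E, G, H, I}.
That is 2 components.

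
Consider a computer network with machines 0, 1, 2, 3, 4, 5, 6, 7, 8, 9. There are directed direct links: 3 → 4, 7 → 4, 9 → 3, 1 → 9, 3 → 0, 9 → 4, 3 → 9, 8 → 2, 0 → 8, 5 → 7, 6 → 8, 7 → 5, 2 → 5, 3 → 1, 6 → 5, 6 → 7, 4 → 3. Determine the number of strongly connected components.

{0, 1, 2, 3, 4, 5, 7, 8, 9} are all mutually reachable — one SCC of size 9.
{6} is an SCC by itself.
That gives 2 strongly connected components.

2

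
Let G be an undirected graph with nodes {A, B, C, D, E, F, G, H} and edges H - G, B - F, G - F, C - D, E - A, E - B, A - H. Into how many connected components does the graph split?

Starting from C we can reach C, D. That is one component of size 2.
Starting from A we can reach A, B, E, F, G, H. That is one component of size 6.
Total: 2 components.

2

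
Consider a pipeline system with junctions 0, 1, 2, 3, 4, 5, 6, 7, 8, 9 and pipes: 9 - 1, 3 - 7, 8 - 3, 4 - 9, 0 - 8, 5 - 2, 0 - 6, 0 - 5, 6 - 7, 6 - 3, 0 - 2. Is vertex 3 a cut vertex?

Deleting 3 leaves 2 components (was 2), so 3 is not a cut vertex.

No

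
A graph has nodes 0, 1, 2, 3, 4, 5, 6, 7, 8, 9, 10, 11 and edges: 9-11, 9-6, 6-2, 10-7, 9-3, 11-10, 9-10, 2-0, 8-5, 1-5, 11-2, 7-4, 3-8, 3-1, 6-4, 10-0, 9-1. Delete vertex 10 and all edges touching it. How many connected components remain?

1

With 10 gone, the remaining components are: {0, 1, 2, 3, 4, 5, 6, 7, 8, 9, 11}.
That is 1 component.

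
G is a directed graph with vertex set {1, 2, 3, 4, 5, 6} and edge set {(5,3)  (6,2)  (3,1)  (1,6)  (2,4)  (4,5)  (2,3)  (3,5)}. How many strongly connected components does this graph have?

{1, 2, 3, 4, 5, 6} are all mutually reachable — one SCC of size 6.
That gives 1 strongly connected component.

1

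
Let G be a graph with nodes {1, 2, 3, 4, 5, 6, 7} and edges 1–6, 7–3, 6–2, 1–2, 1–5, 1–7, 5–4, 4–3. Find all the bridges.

The edges on the cycle 1-6-2-1 are not bridges since each lies on that cycle.
Every edge lies on some cycle, so there are no bridges.

none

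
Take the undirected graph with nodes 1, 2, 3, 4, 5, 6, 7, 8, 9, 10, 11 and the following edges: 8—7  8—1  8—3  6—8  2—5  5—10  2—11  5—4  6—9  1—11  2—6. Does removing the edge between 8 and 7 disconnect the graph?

Yes

Removing 8—7 leaves no path between 8 and 7: the component count goes from 1 to 2. So it is a bridge.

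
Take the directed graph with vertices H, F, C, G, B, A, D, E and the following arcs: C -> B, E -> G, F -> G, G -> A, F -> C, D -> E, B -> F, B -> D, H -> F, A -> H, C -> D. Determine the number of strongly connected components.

1

{A, B, C, D, E, F, G, H} are all mutually reachable — one SCC of size 8.
That gives 1 strongly connected component.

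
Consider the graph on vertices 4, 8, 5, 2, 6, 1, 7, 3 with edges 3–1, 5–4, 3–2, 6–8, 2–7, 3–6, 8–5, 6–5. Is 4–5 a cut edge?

Removing 4–5 leaves no path between 4 and 5: the component count goes from 1 to 2. So it is a bridge.

Yes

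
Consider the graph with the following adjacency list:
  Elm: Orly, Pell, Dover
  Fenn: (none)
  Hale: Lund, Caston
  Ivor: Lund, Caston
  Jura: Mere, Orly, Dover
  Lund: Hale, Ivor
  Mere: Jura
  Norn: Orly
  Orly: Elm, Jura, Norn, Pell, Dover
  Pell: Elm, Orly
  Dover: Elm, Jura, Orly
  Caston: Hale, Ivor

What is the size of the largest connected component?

Fenn is isolated — a component by itself.
Starting from Hale we can reach Hale, Ivor, Lund, Caston. That is one component of size 4.
Starting from Elm we can reach Elm, Jura, Mere, Norn, Orly, Pell, Dover. That is one component of size 7.
The largest has 7 vertices.

7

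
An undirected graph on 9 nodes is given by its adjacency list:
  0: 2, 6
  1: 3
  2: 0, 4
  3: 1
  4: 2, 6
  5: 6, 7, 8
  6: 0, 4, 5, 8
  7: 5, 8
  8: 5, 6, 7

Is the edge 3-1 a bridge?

Removing 3-1 leaves no path between 3 and 1: the component count goes from 2 to 3. So it is a bridge.

Yes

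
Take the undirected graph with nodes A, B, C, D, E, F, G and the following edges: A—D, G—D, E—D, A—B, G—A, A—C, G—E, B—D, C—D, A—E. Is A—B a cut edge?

No

After removing A—B, the path A-D-B still connects them, so the edge is not a bridge.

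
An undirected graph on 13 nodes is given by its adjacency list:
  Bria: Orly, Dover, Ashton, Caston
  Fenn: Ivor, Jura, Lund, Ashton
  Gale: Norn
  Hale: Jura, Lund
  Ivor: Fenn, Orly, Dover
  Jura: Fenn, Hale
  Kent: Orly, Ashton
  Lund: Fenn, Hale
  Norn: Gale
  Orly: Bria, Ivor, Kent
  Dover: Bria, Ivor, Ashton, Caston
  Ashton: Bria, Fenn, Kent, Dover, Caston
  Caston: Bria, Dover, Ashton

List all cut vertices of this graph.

Fenn

Removing Fenn increases the component count from 2 to 3, so Fenn is a cut vertex.
By contrast removing Gale leaves 2 components; it is not a cut vertex. No other vertex is a cut vertex either.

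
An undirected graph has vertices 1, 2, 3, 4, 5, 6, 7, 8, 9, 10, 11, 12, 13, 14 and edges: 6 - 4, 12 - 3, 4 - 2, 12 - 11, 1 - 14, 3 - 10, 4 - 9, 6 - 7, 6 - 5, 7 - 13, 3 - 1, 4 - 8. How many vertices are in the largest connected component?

8

Starting from 1 we can reach 1, 3, 10, 11, 12, 14. That is one component of size 6.
Starting from 2 we can reach 2, 4, 5, 6, 7, 8, 9, 13. That is one component of size 8.
The largest has 8 vertices.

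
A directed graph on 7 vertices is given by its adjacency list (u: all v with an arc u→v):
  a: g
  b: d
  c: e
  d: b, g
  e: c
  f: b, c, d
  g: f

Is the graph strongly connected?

There is no directed path from f to a, so the graph is not strongly connected.

No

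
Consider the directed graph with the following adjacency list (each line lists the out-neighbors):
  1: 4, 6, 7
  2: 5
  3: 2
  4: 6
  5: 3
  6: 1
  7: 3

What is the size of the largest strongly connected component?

3

{2, 3, 5} are all mutually reachable — one SCC of size 3.
{1, 4, 6} are all mutually reachable — one SCC of size 3.
{7} is an SCC by itself.
The largest has 3 vertices.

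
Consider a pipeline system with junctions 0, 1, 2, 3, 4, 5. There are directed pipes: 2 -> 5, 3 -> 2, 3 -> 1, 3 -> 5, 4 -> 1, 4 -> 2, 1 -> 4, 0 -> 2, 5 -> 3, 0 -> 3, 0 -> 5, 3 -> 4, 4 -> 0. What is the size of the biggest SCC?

{0, 1, 2, 3, 4, 5} are all mutually reachable — one SCC of size 6.
The largest has 6 vertices.

6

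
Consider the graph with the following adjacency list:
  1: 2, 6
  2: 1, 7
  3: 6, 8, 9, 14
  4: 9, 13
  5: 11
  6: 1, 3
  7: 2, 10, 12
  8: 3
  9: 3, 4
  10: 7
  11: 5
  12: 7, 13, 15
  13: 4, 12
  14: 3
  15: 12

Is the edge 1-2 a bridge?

No

After removing 1-2, the path 1-6-3-9-4-13-12-7-2 still connects them, so the edge is not a bridge.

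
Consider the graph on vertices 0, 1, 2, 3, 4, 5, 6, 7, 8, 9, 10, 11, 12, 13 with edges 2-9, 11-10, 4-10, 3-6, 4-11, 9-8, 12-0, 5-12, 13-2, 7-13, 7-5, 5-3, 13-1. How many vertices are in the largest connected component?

11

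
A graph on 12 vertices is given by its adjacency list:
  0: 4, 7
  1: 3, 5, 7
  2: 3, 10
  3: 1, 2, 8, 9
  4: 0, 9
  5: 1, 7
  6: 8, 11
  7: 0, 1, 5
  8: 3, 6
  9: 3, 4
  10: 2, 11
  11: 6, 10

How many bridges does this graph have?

0

The edges on the cycle 3-2-10-11-6-8-3 are not bridges since each lies on that cycle.
Every edge lies on some cycle, so there are no bridges.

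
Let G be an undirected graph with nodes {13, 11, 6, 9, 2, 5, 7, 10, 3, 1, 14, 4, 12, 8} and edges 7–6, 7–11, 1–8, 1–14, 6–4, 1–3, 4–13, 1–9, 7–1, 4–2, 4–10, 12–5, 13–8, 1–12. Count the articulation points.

Removing 1 increases the component count from 1 to 5, so 1 is a cut vertex.
Removing 4 increases the component count from 1 to 3, so 4 is a cut vertex.
Removing 7 increases the component count from 1 to 2, so 7 is a cut vertex.
Likewise 12 is a cut vertex.
By contrast removing 2 leaves 1 component; it is not a cut vertex. No other vertex is a cut vertex either.

4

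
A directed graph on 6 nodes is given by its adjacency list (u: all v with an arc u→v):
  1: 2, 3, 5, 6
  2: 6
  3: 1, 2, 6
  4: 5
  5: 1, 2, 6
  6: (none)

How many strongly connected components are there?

{1, 3, 5} are all mutually reachable — one SCC of size 3.
{4} is an SCC by itself.
{2} is an SCC by itself.
{6} is an SCC by itself.
That gives 4 strongly connected components.

4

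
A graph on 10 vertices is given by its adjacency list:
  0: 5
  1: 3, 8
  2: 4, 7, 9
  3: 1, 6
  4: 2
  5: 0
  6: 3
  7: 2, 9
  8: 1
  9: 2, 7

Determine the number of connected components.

Starting from 0 we can reach 0, 5. That is one component of size 2.
Starting from 1 we can reach 1, 3, 6, 8. That is one component of size 4.
Starting from 2 we can reach 2, 4, 7, 9. That is one component of size 4.
Total: 3 components.

3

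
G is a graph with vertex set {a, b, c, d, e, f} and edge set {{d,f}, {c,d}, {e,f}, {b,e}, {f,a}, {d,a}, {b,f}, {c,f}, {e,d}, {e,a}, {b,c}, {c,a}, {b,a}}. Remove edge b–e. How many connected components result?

b and e are still connected via b-a-e, so the component count stays at 1.

1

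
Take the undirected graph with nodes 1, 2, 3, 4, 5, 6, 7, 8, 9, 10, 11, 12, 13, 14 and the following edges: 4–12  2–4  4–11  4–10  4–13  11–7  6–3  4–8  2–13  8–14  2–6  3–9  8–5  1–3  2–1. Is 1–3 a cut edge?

No

After removing 1–3, the path 1-2-6-3 still connects them, so the edge is not a bridge.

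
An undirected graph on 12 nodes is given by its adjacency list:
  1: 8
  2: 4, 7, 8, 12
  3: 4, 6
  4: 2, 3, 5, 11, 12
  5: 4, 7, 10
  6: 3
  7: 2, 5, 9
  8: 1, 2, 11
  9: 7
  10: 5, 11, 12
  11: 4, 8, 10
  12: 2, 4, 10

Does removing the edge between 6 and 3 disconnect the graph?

Yes

Removing 6-3 leaves no path between 6 and 3: the component count goes from 1 to 2. So it is a bridge.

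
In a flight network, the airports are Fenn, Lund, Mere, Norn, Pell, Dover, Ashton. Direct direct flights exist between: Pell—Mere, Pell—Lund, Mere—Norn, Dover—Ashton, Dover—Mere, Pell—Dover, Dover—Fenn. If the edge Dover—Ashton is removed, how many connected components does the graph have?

2

Before removal there is 1 component.
Dover—Ashton is a bridge — removing it separates Dover's side from Ashton's side.
After removal: 2 components.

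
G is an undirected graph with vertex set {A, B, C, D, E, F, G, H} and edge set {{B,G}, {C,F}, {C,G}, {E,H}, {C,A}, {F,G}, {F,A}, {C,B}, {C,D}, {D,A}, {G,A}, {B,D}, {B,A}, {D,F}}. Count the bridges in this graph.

The edges on the cycle C-B-G-F-D-C are not bridges since each lies on that cycle.
But removing E—H disconnects E from H — this is a bridge.

1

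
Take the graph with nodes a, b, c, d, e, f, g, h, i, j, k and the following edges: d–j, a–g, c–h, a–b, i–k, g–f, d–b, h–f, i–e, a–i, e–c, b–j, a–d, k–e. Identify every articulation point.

Removing a increases the component count from 1 to 2, so a is a cut vertex.
By contrast removing h leaves 1 component; it is not a cut vertex. No other vertex is a cut vertex either.

a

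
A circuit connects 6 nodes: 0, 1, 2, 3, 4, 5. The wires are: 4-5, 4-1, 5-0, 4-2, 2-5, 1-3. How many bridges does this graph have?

The edges on the cycle 4-2-5-4 are not bridges since each lies on that cycle.
But removing 1-4 disconnects 1 from 4; removing 5-0 disconnects 5 from 0; removing 1-3 disconnects 1 from 3 — these are bridges.
That makes 3 bridges.

3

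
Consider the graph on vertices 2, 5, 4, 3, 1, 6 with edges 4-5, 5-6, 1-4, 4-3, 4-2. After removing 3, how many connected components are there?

1

With 3 gone, the remaining components are: {1, 2, 4, 5, 6}.
That is 1 component.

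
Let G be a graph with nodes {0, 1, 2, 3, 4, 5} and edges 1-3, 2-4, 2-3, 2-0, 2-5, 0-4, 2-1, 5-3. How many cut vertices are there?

Removing 2 increases the component count from 1 to 2, so 2 is a cut vertex.
By contrast removing 3 leaves 1 component; it is not a cut vertex. No other vertex is a cut vertex either.

1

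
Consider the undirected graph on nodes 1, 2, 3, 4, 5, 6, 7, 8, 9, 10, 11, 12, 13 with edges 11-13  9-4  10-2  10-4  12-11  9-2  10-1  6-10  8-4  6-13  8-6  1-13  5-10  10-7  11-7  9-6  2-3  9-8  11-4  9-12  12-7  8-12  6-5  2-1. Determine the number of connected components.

1

Starting from 1 we can reach 1, 2, 3, 4, 5, 6, 7, 8, 9, 10, 11, 12, 13. That is one component of size 13.
Total: 1 component.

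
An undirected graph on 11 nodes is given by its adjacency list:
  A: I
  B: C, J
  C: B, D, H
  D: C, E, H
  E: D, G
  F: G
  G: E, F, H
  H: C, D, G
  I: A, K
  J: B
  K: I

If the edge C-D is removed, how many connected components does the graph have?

2

C and D are still connected via C-H-D, so the component count stays at 2.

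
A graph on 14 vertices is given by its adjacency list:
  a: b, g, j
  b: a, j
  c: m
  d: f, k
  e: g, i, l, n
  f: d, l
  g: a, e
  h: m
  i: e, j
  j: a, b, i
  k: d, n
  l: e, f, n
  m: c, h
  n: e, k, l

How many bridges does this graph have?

The edges on the cycle e-n-k-d-f-l-e are not bridges since each lies on that cycle.
But removing m-h disconnects m from h; removing c-m disconnects c from m — these are bridges.
That makes 2 bridges.

2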